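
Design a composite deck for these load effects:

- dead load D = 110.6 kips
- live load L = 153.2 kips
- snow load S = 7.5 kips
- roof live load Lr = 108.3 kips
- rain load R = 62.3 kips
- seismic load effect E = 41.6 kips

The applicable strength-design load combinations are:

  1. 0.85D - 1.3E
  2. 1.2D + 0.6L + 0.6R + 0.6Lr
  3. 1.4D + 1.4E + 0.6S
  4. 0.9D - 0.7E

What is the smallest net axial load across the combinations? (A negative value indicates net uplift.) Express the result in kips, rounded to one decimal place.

39.9 kips

1. 0.85(110.6) - 1.3(41.6) = 39.9
2. 1.2(110.6) + 0.6(153.2) + 0.6(62.3) + 0.6(108.3) = 327.0
3. 1.4(110.6) + 1.4(41.6) + 0.6(7.5) = 217.6
4. 0.9(110.6) - 0.7(41.6) = 70.4
Combination 1 gives the minimum: 39.9 kips.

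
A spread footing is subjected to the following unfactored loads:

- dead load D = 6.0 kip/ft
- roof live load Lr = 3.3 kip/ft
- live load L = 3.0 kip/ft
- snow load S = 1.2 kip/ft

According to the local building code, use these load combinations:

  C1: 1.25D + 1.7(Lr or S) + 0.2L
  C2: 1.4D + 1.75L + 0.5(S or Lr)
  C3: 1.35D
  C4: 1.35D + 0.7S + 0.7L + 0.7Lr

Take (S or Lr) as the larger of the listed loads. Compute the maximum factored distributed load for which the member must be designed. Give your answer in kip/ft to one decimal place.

(Lr or S) → Lr = 3.3 kip/ft; (S or Lr) → Lr = 3.3 kip/ft.
C1: 1.25(6.0) + 1.7(3.3) + 0.2(3.0) = 7.5 + 5.6 + 0.6 = 13.7
C2: 1.4(6.0) + 1.75(3.0) + 0.5(3.3) = 15.3
C3: 1.35(6.0) = 8.1
C4: 1.35(6.0) + 0.7(1.2) + 0.7(3.0) + 0.7(3.3) = 13.4
The controlling combination is 2, giving 15.3 kip/ft.

15.3 kip/ft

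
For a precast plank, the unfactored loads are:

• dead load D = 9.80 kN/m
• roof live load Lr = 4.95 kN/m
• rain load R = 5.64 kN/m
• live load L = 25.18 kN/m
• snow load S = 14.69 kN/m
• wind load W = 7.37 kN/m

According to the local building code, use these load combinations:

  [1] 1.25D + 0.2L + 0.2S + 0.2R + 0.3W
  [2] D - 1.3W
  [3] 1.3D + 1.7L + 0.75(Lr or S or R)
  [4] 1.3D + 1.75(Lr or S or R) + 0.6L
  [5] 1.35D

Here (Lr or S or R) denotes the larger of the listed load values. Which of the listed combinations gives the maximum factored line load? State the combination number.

(Lr or S or R) → S = 14.69 kN/m.
[1] 1.25(9.80) + 0.2(25.18) + 0.2(14.69) + 0.2(5.64) + 0.3(7.37) = 23.56
[2] 1.0(9.80) - 1.3(7.37) = 0.22
[3] 1.3(9.80) + 1.7(25.18) + 0.75(14.69) = 66.56
[4] 1.3(9.80) + 1.75(14.69) + 0.6(25.18) = 53.56
[5] 1.35(9.80) = 13.23
The largest value is 66.56 kN/m from combination 3.

Combination 3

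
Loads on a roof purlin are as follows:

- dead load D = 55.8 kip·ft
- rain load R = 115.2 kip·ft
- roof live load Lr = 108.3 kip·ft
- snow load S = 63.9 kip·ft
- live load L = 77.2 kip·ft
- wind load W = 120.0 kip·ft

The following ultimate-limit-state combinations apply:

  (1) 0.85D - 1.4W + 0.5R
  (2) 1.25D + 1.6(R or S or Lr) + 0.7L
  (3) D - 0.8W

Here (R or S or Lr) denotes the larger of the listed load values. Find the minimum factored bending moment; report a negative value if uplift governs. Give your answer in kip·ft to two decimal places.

-62.97 kip·ft

(R or S or Lr) → R = 115.2 kip·ft.
(1) 0.85(55.8) - 1.4(120.0) + 0.5(115.2) = 47.43 - 168.00 + 57.60 = -62.97
(2) 1.25(55.8) + 1.6(115.2) + 0.7(77.2) = 69.75 + 184.32 + 54.04 = 308.11
(3) 1.0(55.8) - 0.8(120.0) = 55.80 - 96.00 = -40.20
Combination 1 gives the minimum: -62.97 kip·ft.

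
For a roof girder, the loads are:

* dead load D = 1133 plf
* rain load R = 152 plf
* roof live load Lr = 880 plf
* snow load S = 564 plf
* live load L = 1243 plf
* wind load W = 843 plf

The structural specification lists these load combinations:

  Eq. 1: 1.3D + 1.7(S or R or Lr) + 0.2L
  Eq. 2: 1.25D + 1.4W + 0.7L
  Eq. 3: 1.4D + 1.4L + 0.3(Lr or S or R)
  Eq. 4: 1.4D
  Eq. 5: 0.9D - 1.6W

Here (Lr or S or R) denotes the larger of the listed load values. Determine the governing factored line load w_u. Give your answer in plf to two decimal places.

3590.40 plf

(S or R or Lr) → Lr = 880 plf; (Lr or S or R) → Lr = 880 plf.
Eq. 1: 1.3(1133) + 1.7(880) + 0.2(1243) = 1472.90 + 1496.00 + 248.60 = 3217.50
Eq. 2: 1.25(1133) + 1.4(843) + 0.7(1243) = 1416.25 + 1180.20 + 870.10 = 3466.55
Eq. 3: 1.4(1133) + 1.4(1243) + 0.3(880) = 1586.20 + 1740.20 + 264.00 = 3590.40
Eq. 4: 1.4(1133) = 1586.20
Eq. 5: 0.9(1133) - 1.6(843) = 1019.70 - 1348.80 = -329.10
Maximum is from combination 3.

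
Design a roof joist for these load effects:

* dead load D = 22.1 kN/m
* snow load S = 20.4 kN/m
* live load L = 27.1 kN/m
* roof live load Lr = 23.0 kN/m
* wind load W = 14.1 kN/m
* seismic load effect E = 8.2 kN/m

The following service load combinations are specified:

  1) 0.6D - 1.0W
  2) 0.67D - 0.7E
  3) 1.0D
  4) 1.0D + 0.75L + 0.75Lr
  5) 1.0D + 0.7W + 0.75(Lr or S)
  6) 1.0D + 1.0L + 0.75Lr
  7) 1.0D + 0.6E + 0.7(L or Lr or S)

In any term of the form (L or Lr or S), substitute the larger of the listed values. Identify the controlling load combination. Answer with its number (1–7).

Combination 6

(Lr or S) → Lr = 23.0 kN/m; (L or Lr or S) → L = 27.1 kN/m.
1) 0.6(22.1) - 1.0(14.1) = 13.26 - 14.10 = -0.84
2) 0.67(22.1) - 0.7(8.2) = 14.81 - 5.74 = 9.07
3) 1.0(22.1) = 22.10
4) 1.0(22.1) + 0.75(27.1) + 0.75(23.0) = 22.10 + 20.33 + 17.25 = 59.68
5) 1.0(22.1) + 0.7(14.1) + 0.75(23.0) = 22.10 + 9.87 + 17.25 = 49.22
6) 1.0(22.1) + 1.0(27.1) + 0.75(23.0) = 22.10 + 27.10 + 17.25 = 66.45
7) 1.0(22.1) + 0.6(8.2) + 0.7(27.1) = 22.10 + 4.92 + 18.97 = 45.99
The largest value is 66.45 kN/m from combination 6.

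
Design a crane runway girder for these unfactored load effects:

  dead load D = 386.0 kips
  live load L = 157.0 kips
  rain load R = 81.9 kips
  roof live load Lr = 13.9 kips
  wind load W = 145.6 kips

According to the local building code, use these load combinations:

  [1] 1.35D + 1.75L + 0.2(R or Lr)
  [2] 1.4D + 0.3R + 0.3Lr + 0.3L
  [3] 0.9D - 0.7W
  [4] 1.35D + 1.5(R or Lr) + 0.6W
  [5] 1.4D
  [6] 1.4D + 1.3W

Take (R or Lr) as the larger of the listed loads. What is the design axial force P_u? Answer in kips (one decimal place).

812.2 kips

(R or Lr) → R = 81.9 kips.
[1] 1.35(386.0) + 1.75(157.0) + 0.2(81.9) = 812.2
[2] 1.4(386.0) + 0.3(81.9) + 0.3(13.9) + 0.3(157.0) = 616.2
[3] 0.9(386.0) - 0.7(145.6) = 245.5
[4] 1.35(386.0) + 1.5(81.9) + 0.6(145.6) = 731.3
[5] 1.4(386.0) = 540.4
[6] 1.4(386.0) + 1.3(145.6) = 729.7
Combination 1 governs: P_u = 812.2 kips.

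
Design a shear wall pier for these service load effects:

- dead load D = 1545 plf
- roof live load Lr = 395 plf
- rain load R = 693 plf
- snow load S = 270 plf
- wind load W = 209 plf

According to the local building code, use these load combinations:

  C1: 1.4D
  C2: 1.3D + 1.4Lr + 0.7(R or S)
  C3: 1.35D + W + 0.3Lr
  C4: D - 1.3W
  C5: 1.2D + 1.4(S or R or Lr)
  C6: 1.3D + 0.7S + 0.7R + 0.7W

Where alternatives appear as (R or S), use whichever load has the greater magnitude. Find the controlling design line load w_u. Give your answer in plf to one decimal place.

(R or S) → R = 693 plf; (S or R or Lr) → R = 693 plf.
C1: 1.4(1545) = 2163.0
C2: 1.3(1545) + 1.4(395) + 0.7(693) = 3046.6
C3: 1.35(1545) + 1.0(209) + 0.3(395) = 2413.3
C4: 1.0(1545) - 1.3(209) = 1273.3
C5: 1.2(1545) + 1.4(693) = 2824.2
C6: 1.3(1545) + 0.7(270) + 0.7(693) + 0.7(209) = 2828.9
The controlling combination is 2, giving 3046.6 plf.

3046.6 plf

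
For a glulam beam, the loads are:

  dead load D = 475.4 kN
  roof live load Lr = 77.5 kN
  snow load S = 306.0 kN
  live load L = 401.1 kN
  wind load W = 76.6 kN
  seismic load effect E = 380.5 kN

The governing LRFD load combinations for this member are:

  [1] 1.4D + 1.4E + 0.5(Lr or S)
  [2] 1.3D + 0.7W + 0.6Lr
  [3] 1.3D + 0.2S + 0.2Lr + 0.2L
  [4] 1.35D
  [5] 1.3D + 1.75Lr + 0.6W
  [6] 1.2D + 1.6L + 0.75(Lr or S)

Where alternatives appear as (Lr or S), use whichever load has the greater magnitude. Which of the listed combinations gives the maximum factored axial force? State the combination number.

(Lr or S) → S = 306.0 kN.
[1] 1.4(475.4) + 1.4(380.5) + 0.5(306.0) = 665.6 + 532.7 + 153.0 = 1351.3
[2] 1.3(475.4) + 0.7(76.6) + 0.6(77.5) = 618.0 + 53.6 + 46.5 = 718.1
[3] 1.3(475.4) + 0.2(306.0) + 0.2(77.5) + 0.2(401.1) = 618.0 + 61.2 + 15.5 + 80.2 = 774.9
[4] 1.35(475.4) = 641.8
[5] 1.3(475.4) + 1.75(77.5) + 0.6(76.6) = 618.0 + 135.6 + 46.0 = 799.6
[6] 1.2(475.4) + 1.6(401.1) + 0.75(306.0) = 1441.7
The largest value is 1441.7 kN from combination 6.

Combination 6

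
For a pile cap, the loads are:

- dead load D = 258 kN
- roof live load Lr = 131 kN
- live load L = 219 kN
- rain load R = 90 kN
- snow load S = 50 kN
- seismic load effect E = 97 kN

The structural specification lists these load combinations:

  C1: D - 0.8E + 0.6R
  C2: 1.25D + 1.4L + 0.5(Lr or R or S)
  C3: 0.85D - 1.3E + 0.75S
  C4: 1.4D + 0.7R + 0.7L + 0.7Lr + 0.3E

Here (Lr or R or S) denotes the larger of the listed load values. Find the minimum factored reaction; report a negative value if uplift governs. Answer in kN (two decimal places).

(Lr or R or S) → Lr = 131 kN.
C1: 1.0(258) - 0.8(97) + 0.6(90) = 258.00 - 77.60 + 54.00 = 234.40
C2: 1.25(258) + 1.4(219) + 0.5(131) = 322.50 + 306.60 + 65.50 = 694.60
C3: 0.85(258) - 1.3(97) + 0.75(50) = 219.30 - 126.10 + 37.50 = 130.70
C4: 1.4(258) + 0.7(90) + 0.7(219) + 0.7(131) + 0.3(97) = 361.20 + 63.00 + 153.30 + 91.70 + 29.10 = 698.30
Combination 3 gives the minimum: 130.70 kN.

130.70 kN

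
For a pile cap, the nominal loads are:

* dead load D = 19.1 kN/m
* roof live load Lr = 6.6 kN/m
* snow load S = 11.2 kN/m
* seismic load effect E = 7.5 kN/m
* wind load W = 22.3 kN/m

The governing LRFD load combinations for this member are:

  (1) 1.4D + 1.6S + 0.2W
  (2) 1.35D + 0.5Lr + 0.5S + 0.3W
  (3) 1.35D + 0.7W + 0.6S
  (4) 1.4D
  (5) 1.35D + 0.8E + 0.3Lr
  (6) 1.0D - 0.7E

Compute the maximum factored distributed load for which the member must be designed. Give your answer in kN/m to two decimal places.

(1) 1.4(19.1) + 1.6(11.2) + 0.2(22.3) = 49.12
(2) 1.35(19.1) + 0.5(6.6) + 0.5(11.2) + 0.3(22.3) = 41.38
(3) 1.35(19.1) + 0.7(22.3) + 0.6(11.2) = 48.12
(4) 1.4(19.1) = 26.74
(5) 1.35(19.1) + 0.8(7.5) + 0.3(6.6) = 33.77
(6) 1.0(19.1) - 0.7(7.5) = 13.85
Combination 1 governs: w_u = 49.12 kN/m.

49.12 kN/m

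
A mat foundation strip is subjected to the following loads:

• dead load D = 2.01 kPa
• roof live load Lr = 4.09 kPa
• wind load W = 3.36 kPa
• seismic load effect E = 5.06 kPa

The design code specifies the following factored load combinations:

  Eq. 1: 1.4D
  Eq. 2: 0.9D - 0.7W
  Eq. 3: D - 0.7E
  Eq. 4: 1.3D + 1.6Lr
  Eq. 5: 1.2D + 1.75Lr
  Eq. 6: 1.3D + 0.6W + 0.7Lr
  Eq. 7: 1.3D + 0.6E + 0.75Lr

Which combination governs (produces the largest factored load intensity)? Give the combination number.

Combination 5

Eq. 1: 1.4(2.01) = 2.81
Eq. 2: 0.9(2.01) - 0.7(3.36) = 1.81 - 2.35 = -0.54
Eq. 3: 1.0(2.01) - 0.7(5.06) = 2.01 - 3.54 = -1.53
Eq. 4: 1.3(2.01) + 1.6(4.09) = 9.16
Eq. 5: 1.2(2.01) + 1.75(4.09) = 2.41 + 7.16 = 9.57
Eq. 6: 1.3(2.01) + 0.6(3.36) + 0.7(4.09) = 2.61 + 2.02 + 2.86 = 7.49
Eq. 7: 1.3(2.01) + 0.6(5.06) + 0.75(4.09) = 2.61 + 3.04 + 3.07 = 8.72
The largest value is 9.57 kPa from combination 5.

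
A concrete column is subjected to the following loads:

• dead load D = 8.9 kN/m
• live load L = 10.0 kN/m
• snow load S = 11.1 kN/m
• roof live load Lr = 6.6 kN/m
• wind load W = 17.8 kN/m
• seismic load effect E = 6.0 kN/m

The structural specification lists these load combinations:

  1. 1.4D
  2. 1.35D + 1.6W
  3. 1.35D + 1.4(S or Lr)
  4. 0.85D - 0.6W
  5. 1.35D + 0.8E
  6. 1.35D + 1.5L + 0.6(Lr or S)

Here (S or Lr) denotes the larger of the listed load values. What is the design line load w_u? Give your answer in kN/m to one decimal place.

40.5 kN/m

(S or Lr) → S = 11.1 kN/m; (Lr or S) → S = 11.1 kN/m.
1. 1.4(8.9) = 12.5
2. 1.35(8.9) + 1.6(17.8) = 12.0 + 28.5 = 40.5
3. 1.35(8.9) + 1.4(11.1) = 27.6
4. 0.85(8.9) - 0.6(17.8) = 7.6 - 10.7 = -3.1
5. 1.35(8.9) + 0.8(6.0) = 12.0 + 4.8 = 16.8
6. 1.35(8.9) + 1.5(10.0) + 0.6(11.1) = 12.0 + 15.0 + 6.7 = 33.7
The controlling combination is 2, giving 40.5 kN/m.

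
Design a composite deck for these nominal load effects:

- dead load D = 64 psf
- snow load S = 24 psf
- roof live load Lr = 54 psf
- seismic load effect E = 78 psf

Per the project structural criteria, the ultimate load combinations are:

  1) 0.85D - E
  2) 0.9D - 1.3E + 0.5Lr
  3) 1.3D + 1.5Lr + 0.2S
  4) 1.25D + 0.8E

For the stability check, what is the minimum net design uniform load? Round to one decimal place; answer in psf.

-23.6 psf

1) 0.85(64) - 1.0(78) = 54.4 - 78.0 = -23.6
2) 0.9(64) - 1.3(78) + 0.5(54) = 57.6 - 101.4 + 27.0 = -16.8
3) 1.3(64) + 1.5(54) + 0.2(24) = 83.2 + 81.0 + 4.8 = 169.0
4) 1.25(64) + 0.8(78) = 80.0 + 62.4 = 142.4
Combination 1 gives the minimum: -23.6 psf.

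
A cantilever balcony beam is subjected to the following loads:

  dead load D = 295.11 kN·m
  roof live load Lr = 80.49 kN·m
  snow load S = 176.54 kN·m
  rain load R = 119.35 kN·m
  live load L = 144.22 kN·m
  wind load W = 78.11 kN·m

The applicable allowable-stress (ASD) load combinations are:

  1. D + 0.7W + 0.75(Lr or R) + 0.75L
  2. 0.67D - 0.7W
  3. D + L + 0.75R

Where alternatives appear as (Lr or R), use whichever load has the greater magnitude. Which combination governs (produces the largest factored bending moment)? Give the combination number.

Combination 1

(Lr or R) → R = 119.35 kN·m.
1. 1.0(295.11) + 0.7(78.11) + 0.75(119.35) + 0.75(144.22) = 547.46
2. 0.67(295.11) - 0.7(78.11) = 143.05
3. 1.0(295.11) + 1.0(144.22) + 0.75(119.35) = 528.84
The largest value is 547.46 kN·m from combination 1.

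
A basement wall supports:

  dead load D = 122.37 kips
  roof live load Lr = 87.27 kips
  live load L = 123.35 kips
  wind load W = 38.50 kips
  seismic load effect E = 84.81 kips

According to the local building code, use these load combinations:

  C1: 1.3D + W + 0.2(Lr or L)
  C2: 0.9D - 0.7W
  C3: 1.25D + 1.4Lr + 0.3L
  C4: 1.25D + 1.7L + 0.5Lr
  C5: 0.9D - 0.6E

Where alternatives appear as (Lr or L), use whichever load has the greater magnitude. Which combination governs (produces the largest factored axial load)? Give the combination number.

(Lr or L) → L = 123.35 kips.
C1: 1.3(122.37) + 1.0(38.50) + 0.2(123.35) = 159.08 + 38.50 + 24.67 = 222.25
C2: 0.9(122.37) - 0.7(38.50) = 110.13 - 26.95 = 83.18
C3: 1.25(122.37) + 1.4(87.27) + 0.3(123.35) = 152.96 + 122.18 + 37.01 = 312.15
C4: 1.25(122.37) + 1.7(123.35) + 0.5(87.27) = 406.29
C5: 0.9(122.37) - 0.6(84.81) = 59.25
The largest value is 406.29 kips from combination 4.

Combination 4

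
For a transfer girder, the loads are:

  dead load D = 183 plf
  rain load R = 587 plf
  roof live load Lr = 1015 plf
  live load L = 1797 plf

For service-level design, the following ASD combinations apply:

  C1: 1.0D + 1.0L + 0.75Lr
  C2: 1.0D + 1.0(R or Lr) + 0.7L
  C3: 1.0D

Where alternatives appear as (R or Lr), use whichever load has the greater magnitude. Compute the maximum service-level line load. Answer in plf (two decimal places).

(R or Lr) → Lr = 1015 plf.
C1: 1.0(183) + 1.0(1797) + 0.75(1015) = 2741.25
C2: 1.0(183) + 1.0(1015) + 0.7(1797) = 2455.90
C3: 1.0(183) = 183.00
Maximum is from combination 1.

2741.25 plf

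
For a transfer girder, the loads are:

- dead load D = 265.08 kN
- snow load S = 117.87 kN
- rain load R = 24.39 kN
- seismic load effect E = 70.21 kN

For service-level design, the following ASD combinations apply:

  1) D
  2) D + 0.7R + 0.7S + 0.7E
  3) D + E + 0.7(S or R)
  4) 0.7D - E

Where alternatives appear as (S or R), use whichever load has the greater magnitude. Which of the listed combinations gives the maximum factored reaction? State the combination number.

Combination 3

(S or R) → S = 117.87 kN.
1) 1.0(265.08) = 265.08
2) 1.0(265.08) + 0.7(24.39) + 0.7(117.87) + 0.7(70.21) = 265.08 + 17.07 + 82.51 + 49.15 = 413.81
3) 1.0(265.08) + 1.0(70.21) + 0.7(117.87) = 265.08 + 70.21 + 82.51 = 417.80
4) 0.7(265.08) - 1.0(70.21) = 185.56 - 70.21 = 115.35
The largest value is 417.80 kN from combination 3.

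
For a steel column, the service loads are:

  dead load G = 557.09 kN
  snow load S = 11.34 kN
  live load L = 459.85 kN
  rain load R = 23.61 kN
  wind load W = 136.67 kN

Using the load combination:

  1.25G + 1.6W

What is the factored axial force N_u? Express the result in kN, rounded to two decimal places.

1.25(557.09) + 1.6(136.67) = 696.36 + 218.67 = 915.03
N_u = 915.03 kN.

915.03 kN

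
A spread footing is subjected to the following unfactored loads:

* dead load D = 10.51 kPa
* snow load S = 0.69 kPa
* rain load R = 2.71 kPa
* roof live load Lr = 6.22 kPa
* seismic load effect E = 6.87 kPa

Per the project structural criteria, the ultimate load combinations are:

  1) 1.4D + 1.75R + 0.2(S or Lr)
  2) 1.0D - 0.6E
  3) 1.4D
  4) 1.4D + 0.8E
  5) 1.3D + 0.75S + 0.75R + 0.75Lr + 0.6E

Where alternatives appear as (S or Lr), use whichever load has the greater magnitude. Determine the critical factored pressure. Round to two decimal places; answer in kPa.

(S or Lr) → Lr = 6.22 kPa.
1) 1.4(10.51) + 1.75(2.71) + 0.2(6.22) = 20.70
2) 1.0(10.51) - 0.6(6.87) = 10.51 - 4.12 = 6.39
3) 1.4(10.51) = 14.71
4) 1.4(10.51) + 0.8(6.87) = 14.71 + 5.50 = 20.21
5) 1.3(10.51) + 0.75(0.69) + 0.75(2.71) + 0.75(6.22) + 0.6(6.87) = 13.66 + 0.52 + 2.03 + 4.67 + 4.12 = 25.00
The controlling combination is 5, giving 25.00 kPa.

25.00 kPa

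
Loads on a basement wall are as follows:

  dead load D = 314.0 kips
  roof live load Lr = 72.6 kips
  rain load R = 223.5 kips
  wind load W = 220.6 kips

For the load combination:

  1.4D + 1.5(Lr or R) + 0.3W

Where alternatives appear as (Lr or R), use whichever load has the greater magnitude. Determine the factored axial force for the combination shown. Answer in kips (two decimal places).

841.03 kips

(Lr or R) → R = 223.5 kips.
1.4(314.0) + 1.5(223.5) + 0.3(220.6) = 439.60 + 335.25 + 66.18 = 841.03
P_u = 841.03 kips.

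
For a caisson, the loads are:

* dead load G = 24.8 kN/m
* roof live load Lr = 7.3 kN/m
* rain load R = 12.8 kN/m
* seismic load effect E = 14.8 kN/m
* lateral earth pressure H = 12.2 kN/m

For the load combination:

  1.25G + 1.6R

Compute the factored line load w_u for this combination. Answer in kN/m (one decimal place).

1.25(24.8) + 1.6(12.8) = 31.0 + 20.5 = 51.5
w_u = 51.5 kN/m.

51.5 kN/m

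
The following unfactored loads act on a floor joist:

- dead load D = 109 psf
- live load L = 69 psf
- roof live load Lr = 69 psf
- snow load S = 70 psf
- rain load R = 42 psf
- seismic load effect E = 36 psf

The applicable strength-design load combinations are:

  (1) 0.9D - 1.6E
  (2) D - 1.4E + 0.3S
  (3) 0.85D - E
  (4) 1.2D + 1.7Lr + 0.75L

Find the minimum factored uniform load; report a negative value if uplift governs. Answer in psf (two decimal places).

40.50 psf

(1) 0.9(109) - 1.6(36) = 98.10 - 57.60 = 40.50
(2) 1.0(109) - 1.4(36) + 0.3(70) = 109.00 - 50.40 + 21.00 = 79.60
(3) 0.85(109) - 1.0(36) = 92.65 - 36.00 = 56.65
(4) 1.2(109) + 1.7(69) + 0.75(69) = 130.80 + 117.30 + 51.75 = 299.85
Combination 1 gives the minimum: 40.50 psf.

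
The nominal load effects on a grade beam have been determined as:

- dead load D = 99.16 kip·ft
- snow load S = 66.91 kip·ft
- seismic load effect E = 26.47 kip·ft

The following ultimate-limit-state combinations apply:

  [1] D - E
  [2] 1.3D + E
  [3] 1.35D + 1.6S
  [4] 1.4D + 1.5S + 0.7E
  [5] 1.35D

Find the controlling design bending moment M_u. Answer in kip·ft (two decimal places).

257.72 kip·ft

[1] 1.0(99.16) - 1.0(26.47) = 99.16 - 26.47 = 72.69
[2] 1.3(99.16) + 1.0(26.47) = 128.91 + 26.47 = 155.38
[3] 1.35(99.16) + 1.6(66.91) = 240.92
[4] 1.4(99.16) + 1.5(66.91) + 0.7(26.47) = 138.82 + 100.37 + 18.53 = 257.72
[5] 1.35(99.16) = 133.87
Maximum is from combination 4.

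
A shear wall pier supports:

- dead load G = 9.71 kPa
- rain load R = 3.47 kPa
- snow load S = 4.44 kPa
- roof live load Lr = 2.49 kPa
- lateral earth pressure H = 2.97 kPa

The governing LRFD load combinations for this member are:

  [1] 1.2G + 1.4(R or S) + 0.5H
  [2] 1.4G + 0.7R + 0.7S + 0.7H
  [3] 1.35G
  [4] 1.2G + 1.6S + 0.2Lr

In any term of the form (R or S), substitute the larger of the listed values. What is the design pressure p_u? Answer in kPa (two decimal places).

21.21 kPa

(R or S) → S = 4.44 kPa.
[1] 1.2(9.71) + 1.4(4.44) + 0.5(2.97) = 19.35
[2] 1.4(9.71) + 0.7(3.47) + 0.7(4.44) + 0.7(2.97) = 13.59 + 2.43 + 3.11 + 2.08 = 21.21
[3] 1.35(9.71) = 13.11
[4] 1.2(9.71) + 1.6(4.44) + 0.2(2.49) = 11.65 + 7.10 + 0.50 = 19.25
Combination 2 governs: p_u = 21.21 kPa.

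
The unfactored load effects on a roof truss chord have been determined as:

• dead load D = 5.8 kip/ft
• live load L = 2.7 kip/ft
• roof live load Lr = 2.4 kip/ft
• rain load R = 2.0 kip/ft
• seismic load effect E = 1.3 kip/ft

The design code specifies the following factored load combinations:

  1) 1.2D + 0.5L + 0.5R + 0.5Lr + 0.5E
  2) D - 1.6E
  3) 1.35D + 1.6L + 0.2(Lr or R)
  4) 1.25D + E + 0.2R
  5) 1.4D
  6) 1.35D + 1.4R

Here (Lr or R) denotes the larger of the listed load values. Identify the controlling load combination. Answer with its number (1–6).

Combination 3

(Lr or R) → Lr = 2.4 kip/ft.
1) 1.2(5.8) + 0.5(2.7) + 0.5(2.0) + 0.5(2.4) + 0.5(1.3) = 11.16
2) 1.0(5.8) - 1.6(1.3) = 3.72
3) 1.35(5.8) + 1.6(2.7) + 0.2(2.4) = 12.63
4) 1.25(5.8) + 1.0(1.3) + 0.2(2.0) = 8.95
5) 1.4(5.8) = 8.12
6) 1.35(5.8) + 1.4(2.0) = 10.63
The largest value is 12.63 kip/ft from combination 3.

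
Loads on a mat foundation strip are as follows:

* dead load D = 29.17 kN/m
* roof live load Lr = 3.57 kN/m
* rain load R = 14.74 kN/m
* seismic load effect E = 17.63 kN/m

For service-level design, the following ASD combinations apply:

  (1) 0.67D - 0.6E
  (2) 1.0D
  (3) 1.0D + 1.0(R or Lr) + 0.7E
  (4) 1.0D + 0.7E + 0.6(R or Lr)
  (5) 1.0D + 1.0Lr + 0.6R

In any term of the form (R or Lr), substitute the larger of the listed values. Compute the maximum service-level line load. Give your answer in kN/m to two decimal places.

56.25 kN/m

(R or Lr) → R = 14.74 kN/m.
(1) 0.67(29.17) - 0.6(17.63) = 8.97
(2) 1.0(29.17) = 29.17
(3) 1.0(29.17) + 1.0(14.74) + 0.7(17.63) = 29.17 + 14.74 + 12.34 = 56.25
(4) 1.0(29.17) + 0.7(17.63) + 0.6(14.74) = 50.36
(5) 1.0(29.17) + 1.0(3.57) + 0.6(14.74) = 29.17 + 3.57 + 8.84 = 41.58
The controlling combination is 3, giving 56.25 kN/m.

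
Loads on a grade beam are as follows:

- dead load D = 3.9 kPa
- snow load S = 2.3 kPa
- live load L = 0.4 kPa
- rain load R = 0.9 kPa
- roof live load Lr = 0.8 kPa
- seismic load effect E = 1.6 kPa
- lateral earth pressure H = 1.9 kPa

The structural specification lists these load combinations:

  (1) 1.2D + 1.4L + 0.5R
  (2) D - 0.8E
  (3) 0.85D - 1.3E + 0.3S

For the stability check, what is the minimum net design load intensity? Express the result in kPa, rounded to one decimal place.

1.9 kPa

(1) 1.2(3.9) + 1.4(0.4) + 0.5(0.9) = 5.7
(2) 1.0(3.9) - 0.8(1.6) = 3.9 - 1.3 = 2.6
(3) 0.85(3.9) - 1.3(1.6) + 0.3(2.3) = 3.3 - 2.1 + 0.7 = 1.9
Combination 3 gives the minimum: 1.9 kPa.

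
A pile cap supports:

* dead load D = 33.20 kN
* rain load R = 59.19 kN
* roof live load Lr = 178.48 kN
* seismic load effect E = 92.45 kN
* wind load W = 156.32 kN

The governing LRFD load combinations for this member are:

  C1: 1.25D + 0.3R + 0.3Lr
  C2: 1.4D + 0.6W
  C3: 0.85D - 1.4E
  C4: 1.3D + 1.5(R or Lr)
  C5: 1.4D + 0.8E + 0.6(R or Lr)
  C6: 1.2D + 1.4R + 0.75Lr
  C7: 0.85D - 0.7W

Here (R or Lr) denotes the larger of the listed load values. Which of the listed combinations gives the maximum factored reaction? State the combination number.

Combination 4

(R or Lr) → Lr = 178.48 kN.
C1: 1.25(33.20) + 0.3(59.19) + 0.3(178.48) = 41.50 + 17.76 + 53.54 = 112.80
C2: 1.4(33.20) + 0.6(156.32) = 46.48 + 93.79 = 140.27
C3: 0.85(33.20) - 1.4(92.45) = 28.22 - 129.43 = -101.21
C4: 1.3(33.20) + 1.5(178.48) = 43.16 + 267.72 = 310.88
C5: 1.4(33.20) + 0.8(92.45) + 0.6(178.48) = 46.48 + 73.96 + 107.09 = 227.53
C6: 1.2(33.20) + 1.4(59.19) + 0.75(178.48) = 39.84 + 82.87 + 133.86 = 256.57
C7: 0.85(33.20) - 0.7(156.32) = 28.22 - 109.42 = -81.20
The largest value is 310.88 kN from combination 4.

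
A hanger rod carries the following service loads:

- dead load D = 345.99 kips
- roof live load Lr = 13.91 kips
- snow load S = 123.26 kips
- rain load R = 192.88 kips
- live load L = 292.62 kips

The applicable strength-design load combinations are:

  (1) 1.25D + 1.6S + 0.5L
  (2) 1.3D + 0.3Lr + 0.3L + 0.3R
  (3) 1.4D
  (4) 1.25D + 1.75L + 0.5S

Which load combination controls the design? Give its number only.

(1) 1.25(345.99) + 1.6(123.26) + 0.5(292.62) = 776.01
(2) 1.3(345.99) + 0.3(13.91) + 0.3(292.62) + 0.3(192.88) = 449.79 + 4.17 + 87.79 + 57.86 = 599.61
(3) 1.4(345.99) = 484.39
(4) 1.25(345.99) + 1.75(292.62) + 0.5(123.26) = 1006.20
The largest value is 1006.20 kips from combination 4.

Combination 4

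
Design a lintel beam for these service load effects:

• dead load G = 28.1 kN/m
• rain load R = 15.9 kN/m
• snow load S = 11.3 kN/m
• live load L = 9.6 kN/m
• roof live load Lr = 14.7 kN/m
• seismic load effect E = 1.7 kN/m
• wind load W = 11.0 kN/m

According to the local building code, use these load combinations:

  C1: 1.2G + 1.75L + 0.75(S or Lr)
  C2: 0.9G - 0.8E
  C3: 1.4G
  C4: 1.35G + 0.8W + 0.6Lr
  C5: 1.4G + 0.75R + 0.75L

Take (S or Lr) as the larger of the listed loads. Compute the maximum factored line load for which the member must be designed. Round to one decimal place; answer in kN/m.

(S or Lr) → Lr = 14.7 kN/m.
C1: 1.2(28.1) + 1.75(9.6) + 0.75(14.7) = 33.7 + 16.8 + 11.0 = 61.5
C2: 0.9(28.1) - 0.8(1.7) = 25.3 - 1.4 = 23.9
C3: 1.4(28.1) = 39.3
C4: 1.35(28.1) + 0.8(11.0) + 0.6(14.7) = 55.6
C5: 1.4(28.1) + 0.75(15.9) + 0.75(9.6) = 58.5
The controlling combination is 1, giving 61.5 kN/m.

61.5 kN/m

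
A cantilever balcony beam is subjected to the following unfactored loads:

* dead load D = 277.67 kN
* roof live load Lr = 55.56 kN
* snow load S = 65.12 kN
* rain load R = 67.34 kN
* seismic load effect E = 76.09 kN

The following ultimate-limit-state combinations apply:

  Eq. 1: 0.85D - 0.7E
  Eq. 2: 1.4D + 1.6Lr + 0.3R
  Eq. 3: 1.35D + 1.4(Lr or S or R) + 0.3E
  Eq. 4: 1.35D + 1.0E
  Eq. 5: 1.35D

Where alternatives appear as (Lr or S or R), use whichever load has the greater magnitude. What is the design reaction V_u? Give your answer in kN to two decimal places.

(Lr or S or R) → R = 67.34 kN.
Eq. 1: 0.85(277.67) - 0.7(76.09) = 236.02 - 53.26 = 182.76
Eq. 2: 1.4(277.67) + 1.6(55.56) + 0.3(67.34) = 388.74 + 88.90 + 20.20 = 497.84
Eq. 3: 1.35(277.67) + 1.4(67.34) + 0.3(76.09) = 374.85 + 94.28 + 22.83 = 491.96
Eq. 4: 1.35(277.67) + 1.0(76.09) = 374.85 + 76.09 = 450.94
Eq. 5: 1.35(277.67) = 374.85
The controlling combination is 2, giving 497.84 kN.

497.84 kN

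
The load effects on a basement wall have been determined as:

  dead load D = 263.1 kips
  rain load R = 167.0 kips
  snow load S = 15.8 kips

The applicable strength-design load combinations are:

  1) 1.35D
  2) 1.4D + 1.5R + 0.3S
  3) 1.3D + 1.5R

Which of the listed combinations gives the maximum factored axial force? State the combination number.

Combination 2

1) 1.35(263.1) = 355.19
2) 1.4(263.1) + 1.5(167.0) + 0.3(15.8) = 368.34 + 250.50 + 4.74 = 623.58
3) 1.3(263.1) + 1.5(167.0) = 342.03 + 250.50 = 592.53
The largest value is 623.58 kips from combination 2.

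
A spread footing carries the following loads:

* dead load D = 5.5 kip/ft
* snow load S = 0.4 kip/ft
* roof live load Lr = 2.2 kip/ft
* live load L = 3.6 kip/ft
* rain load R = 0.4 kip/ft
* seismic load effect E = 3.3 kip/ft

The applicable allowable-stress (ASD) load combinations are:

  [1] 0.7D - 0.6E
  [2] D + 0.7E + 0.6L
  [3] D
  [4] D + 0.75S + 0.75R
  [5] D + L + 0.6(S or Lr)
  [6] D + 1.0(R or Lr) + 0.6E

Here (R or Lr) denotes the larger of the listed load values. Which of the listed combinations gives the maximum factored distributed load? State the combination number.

(S or Lr) → Lr = 2.2 kip/ft; (R or Lr) → Lr = 2.2 kip/ft.
[1] 0.7(5.5) - 0.6(3.3) = 1.87
[2] 1.0(5.5) + 0.7(3.3) + 0.6(3.6) = 9.97
[3] 1.0(5.5) = 5.50
[4] 1.0(5.5) + 0.75(0.4) + 0.75(0.4) = 6.10
[5] 1.0(5.5) + 1.0(3.6) + 0.6(2.2) = 10.42
[6] 1.0(5.5) + 1.0(2.2) + 0.6(3.3) = 9.68
The largest value is 10.42 kip/ft from combination 5.

Combination 5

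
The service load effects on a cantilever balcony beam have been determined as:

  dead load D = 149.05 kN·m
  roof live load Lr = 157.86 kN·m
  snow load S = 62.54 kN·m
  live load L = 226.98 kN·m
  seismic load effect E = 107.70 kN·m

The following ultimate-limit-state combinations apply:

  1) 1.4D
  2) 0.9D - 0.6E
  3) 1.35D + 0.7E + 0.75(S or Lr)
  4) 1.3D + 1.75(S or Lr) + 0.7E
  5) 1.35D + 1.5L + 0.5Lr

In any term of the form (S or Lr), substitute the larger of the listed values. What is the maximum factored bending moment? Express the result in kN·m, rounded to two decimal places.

(S or Lr) → Lr = 157.86 kN·m.
1) 1.4(149.05) = 208.67
2) 0.9(149.05) - 0.6(107.70) = 134.15 - 64.62 = 69.53
3) 1.35(149.05) + 0.7(107.70) + 0.75(157.86) = 395.00
4) 1.3(149.05) + 1.75(157.86) + 0.7(107.70) = 545.41
5) 1.35(149.05) + 1.5(226.98) + 0.5(157.86) = 201.22 + 340.47 + 78.93 = 620.62
The controlling combination is 5, giving 620.62 kN·m.

620.62 kN·m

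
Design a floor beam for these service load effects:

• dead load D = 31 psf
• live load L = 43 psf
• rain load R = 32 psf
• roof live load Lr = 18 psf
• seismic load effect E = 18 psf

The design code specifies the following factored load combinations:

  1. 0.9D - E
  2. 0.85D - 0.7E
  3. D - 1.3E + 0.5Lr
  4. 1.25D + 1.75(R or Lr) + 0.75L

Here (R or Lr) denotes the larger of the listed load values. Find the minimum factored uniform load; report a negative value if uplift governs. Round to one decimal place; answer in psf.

(R or Lr) → R = 32 psf.
1. 0.9(31) - 1.0(18) = 9.9
2. 0.85(31) - 0.7(18) = 13.8
3. 1.0(31) - 1.3(18) + 0.5(18) = 16.6
4. 1.25(31) + 1.75(32) + 0.75(43) = 127.0
Combination 1 gives the minimum: 9.9 psf.

9.9 psf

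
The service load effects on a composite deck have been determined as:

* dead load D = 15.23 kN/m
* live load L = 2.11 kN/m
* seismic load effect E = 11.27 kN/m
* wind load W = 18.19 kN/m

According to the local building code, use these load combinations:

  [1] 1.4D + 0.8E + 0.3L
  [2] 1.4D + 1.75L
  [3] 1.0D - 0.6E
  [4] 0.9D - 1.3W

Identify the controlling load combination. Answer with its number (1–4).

Combination 1

[1] 1.4(15.23) + 0.8(11.27) + 0.3(2.11) = 21.32 + 9.02 + 0.63 = 30.97
[2] 1.4(15.23) + 1.75(2.11) = 21.32 + 3.69 = 25.01
[3] 1.0(15.23) - 0.6(11.27) = 15.23 - 6.76 = 8.47
[4] 0.9(15.23) - 1.3(18.19) = 13.71 - 23.65 = -9.94
The largest value is 30.97 kN/m from combination 1.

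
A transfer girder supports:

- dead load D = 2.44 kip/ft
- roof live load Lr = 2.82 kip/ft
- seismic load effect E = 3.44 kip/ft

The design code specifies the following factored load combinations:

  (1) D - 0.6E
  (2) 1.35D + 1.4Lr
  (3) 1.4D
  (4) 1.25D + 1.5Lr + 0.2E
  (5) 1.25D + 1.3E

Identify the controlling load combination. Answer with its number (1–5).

(1) 1.0(2.44) - 0.6(3.44) = 2.44 - 2.06 = 0.38
(2) 1.35(2.44) + 1.4(2.82) = 3.29 + 3.95 = 7.24
(3) 1.4(2.44) = 3.42
(4) 1.25(2.44) + 1.5(2.82) + 0.2(3.44) = 3.05 + 4.23 + 0.69 = 7.97
(5) 1.25(2.44) + 1.3(3.44) = 3.05 + 4.47 = 7.52
The largest value is 7.97 kip/ft from combination 4.

Combination 4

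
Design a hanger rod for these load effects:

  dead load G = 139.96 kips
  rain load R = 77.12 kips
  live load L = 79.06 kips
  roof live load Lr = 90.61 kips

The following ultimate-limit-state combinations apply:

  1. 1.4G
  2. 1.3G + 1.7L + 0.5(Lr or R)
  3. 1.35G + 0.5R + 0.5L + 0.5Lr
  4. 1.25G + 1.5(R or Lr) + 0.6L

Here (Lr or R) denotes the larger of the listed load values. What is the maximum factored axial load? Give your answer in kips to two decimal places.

(Lr or R) → Lr = 90.61 kips; (R or Lr) → Lr = 90.61 kips.
1. 1.4(139.96) = 195.94
2. 1.3(139.96) + 1.7(79.06) + 0.5(90.61) = 181.95 + 134.40 + 45.31 = 361.66
3. 1.35(139.96) + 0.5(77.12) + 0.5(79.06) + 0.5(90.61) = 312.34
4. 1.25(139.96) + 1.5(90.61) + 0.6(79.06) = 358.30
Combination 2 governs: P_u = 361.66 kips.

361.66 kips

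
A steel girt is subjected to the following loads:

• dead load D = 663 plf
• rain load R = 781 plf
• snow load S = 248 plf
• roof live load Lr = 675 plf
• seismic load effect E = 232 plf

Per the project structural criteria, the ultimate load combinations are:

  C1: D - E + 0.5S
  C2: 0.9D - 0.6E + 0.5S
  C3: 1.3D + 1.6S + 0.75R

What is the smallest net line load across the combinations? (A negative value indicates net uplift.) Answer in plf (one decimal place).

555.0 plf

C1: 1.0(663) - 1.0(232) + 0.5(248) = 663.0 - 232.0 + 124.0 = 555.0
C2: 0.9(663) - 0.6(232) + 0.5(248) = 596.7 - 139.2 + 124.0 = 581.5
C3: 1.3(663) + 1.6(248) + 0.75(781) = 861.9 + 396.8 + 585.8 = 1844.5
Combination 1 gives the minimum: 555.0 plf.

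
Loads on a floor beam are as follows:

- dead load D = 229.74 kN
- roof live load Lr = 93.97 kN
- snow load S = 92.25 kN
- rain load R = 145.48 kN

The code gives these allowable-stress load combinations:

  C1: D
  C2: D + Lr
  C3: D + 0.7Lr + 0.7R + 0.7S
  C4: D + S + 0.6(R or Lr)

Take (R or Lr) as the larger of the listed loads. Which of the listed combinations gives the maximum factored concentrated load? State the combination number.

Combination 3

(R or Lr) → R = 145.48 kN.
C1: 1.0(229.74) = 229.74
C2: 1.0(229.74) + 1.0(93.97) = 323.71
C3: 1.0(229.74) + 0.7(93.97) + 0.7(145.48) + 0.7(92.25) = 461.93
C4: 1.0(229.74) + 1.0(92.25) + 0.6(145.48) = 409.28
The largest value is 461.93 kN from combination 3.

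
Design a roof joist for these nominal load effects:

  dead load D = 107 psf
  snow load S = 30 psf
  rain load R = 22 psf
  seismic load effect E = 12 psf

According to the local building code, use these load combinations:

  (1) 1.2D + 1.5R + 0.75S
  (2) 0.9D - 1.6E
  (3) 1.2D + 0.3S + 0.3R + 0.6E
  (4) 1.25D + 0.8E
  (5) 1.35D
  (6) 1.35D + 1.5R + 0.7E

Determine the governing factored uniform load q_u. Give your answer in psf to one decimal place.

185.9 psf

(1) 1.2(107) + 1.5(22) + 0.75(30) = 128.4 + 33.0 + 22.5 = 183.9
(2) 0.9(107) - 1.6(12) = 96.3 - 19.2 = 77.1
(3) 1.2(107) + 0.3(30) + 0.3(22) + 0.6(12) = 128.4 + 9.0 + 6.6 + 7.2 = 151.2
(4) 1.25(107) + 0.8(12) = 133.8 + 9.6 = 143.4
(5) 1.35(107) = 144.5
(6) 1.35(107) + 1.5(22) + 0.7(12) = 144.5 + 33.0 + 8.4 = 185.9
Combination 6 governs: q_u = 185.9 psf.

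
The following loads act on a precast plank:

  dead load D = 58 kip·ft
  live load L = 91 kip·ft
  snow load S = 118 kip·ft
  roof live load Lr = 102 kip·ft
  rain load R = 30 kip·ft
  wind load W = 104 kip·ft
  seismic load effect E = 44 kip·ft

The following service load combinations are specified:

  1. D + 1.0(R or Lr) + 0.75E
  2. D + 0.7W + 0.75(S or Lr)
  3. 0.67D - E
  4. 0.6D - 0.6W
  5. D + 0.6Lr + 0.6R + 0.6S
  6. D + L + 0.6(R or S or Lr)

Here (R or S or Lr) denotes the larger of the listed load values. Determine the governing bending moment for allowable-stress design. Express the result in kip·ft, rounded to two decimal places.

(R or Lr) → Lr = 102 kip·ft; (S or Lr) → S = 118 kip·ft; (R or S or Lr) → S = 118 kip·ft.
1. 1.0(58) + 1.0(102) + 0.75(44) = 58.00 + 102.00 + 33.00 = 193.00
2. 1.0(58) + 0.7(104) + 0.75(118) = 58.00 + 72.80 + 88.50 = 219.30
3. 0.67(58) - 1.0(44) = 38.86 - 44.00 = -5.14
4. 0.6(58) - 0.6(104) = 34.80 - 62.40 = -27.60
5. 1.0(58) + 0.6(102) + 0.6(30) + 0.6(118) = 58.00 + 61.20 + 18.00 + 70.80 = 208.00
6. 1.0(58) + 1.0(91) + 0.6(118) = 58.00 + 91.00 + 70.80 = 219.80
The controlling combination is 6, giving 219.80 kip·ft.

219.80 kip·ft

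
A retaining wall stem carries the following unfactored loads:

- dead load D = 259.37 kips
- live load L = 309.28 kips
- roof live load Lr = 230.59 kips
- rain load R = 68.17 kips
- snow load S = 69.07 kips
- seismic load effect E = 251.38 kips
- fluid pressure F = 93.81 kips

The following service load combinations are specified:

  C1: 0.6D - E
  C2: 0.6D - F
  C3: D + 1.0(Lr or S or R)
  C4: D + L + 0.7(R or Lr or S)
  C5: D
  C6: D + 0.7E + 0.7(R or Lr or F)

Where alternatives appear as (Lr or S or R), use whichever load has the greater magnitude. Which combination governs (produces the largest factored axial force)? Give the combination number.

Combination 4

(Lr or S or R) → Lr = 230.59 kips; (R or Lr or S) → Lr = 230.59 kips; (R or Lr or F) → Lr = 230.59 kips.
C1: 0.6(259.37) - 1.0(251.38) = 155.62 - 251.38 = -95.76
C2: 0.6(259.37) - 1.0(93.81) = 155.62 - 93.81 = 61.81
C3: 1.0(259.37) + 1.0(230.59) = 259.37 + 230.59 = 489.96
C4: 1.0(259.37) + 1.0(309.28) + 0.7(230.59) = 259.37 + 309.28 + 161.41 = 730.06
C5: 1.0(259.37) = 259.37
C6: 1.0(259.37) + 0.7(251.38) + 0.7(230.59) = 259.37 + 175.97 + 161.41 = 596.75
The largest value is 730.06 kips from combination 4.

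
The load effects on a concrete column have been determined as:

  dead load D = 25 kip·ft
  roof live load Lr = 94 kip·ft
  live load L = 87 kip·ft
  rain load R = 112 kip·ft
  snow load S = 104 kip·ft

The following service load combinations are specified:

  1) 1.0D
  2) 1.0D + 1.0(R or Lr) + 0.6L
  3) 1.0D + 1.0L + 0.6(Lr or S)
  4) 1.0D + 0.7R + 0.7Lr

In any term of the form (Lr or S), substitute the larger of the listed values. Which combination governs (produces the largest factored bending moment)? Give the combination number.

Combination 2

(R or Lr) → R = 112 kip·ft; (Lr or S) → S = 104 kip·ft.
1) 1.0(25) = 25.00
2) 1.0(25) + 1.0(112) + 0.6(87) = 189.20
3) 1.0(25) + 1.0(87) + 0.6(104) = 174.40
4) 1.0(25) + 0.7(112) + 0.7(94) = 169.20
The largest value is 189.20 kip·ft from combination 2.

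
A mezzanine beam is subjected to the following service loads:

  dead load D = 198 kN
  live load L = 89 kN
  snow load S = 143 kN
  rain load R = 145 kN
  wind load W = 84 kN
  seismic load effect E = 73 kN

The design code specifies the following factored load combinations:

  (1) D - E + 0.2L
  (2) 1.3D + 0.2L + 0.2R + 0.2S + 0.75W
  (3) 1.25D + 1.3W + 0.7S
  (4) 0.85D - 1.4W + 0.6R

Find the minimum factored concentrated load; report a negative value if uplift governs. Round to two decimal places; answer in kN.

(1) 1.0(198) - 1.0(73) + 0.2(89) = 198.00 - 73.00 + 17.80 = 142.80
(2) 1.3(198) + 0.2(89) + 0.2(145) + 0.2(143) + 0.75(84) = 257.40 + 17.80 + 29.00 + 28.60 + 63.00 = 395.80
(3) 1.25(198) + 1.3(84) + 0.7(143) = 247.50 + 109.20 + 100.10 = 456.80
(4) 0.85(198) - 1.4(84) + 0.6(145) = 168.30 - 117.60 + 87.00 = 137.70
Combination 4 gives the minimum: 137.70 kN.

137.70 kN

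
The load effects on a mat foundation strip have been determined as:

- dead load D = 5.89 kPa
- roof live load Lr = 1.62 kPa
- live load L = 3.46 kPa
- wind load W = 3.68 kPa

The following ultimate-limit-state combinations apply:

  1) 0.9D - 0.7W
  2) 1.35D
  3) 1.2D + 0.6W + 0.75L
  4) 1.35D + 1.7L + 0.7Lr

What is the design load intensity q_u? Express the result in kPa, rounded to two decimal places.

1) 0.9(5.89) - 0.7(3.68) = 2.73
2) 1.35(5.89) = 7.95
3) 1.2(5.89) + 0.6(3.68) + 0.75(3.46) = 11.87
4) 1.35(5.89) + 1.7(3.46) + 0.7(1.62) = 14.97
Maximum is from combination 4.

14.97 kPa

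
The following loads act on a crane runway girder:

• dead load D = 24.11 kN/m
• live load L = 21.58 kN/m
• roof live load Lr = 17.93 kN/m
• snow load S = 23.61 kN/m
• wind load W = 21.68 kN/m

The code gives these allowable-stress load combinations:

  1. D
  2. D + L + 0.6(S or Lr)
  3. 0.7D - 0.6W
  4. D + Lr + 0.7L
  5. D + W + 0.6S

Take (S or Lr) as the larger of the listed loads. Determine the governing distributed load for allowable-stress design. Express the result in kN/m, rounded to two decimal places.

(S or Lr) → S = 23.61 kN/m.
1. 1.0(24.11) = 24.11
2. 1.0(24.11) + 1.0(21.58) + 0.6(23.61) = 24.11 + 21.58 + 14.17 = 59.86
3. 0.7(24.11) - 0.6(21.68) = 16.88 - 13.01 = 3.87
4. 1.0(24.11) + 1.0(17.93) + 0.7(21.58) = 24.11 + 17.93 + 15.11 = 57.15
5. 1.0(24.11) + 1.0(21.68) + 0.6(23.61) = 24.11 + 21.68 + 14.17 = 59.96
Combination 5 governs: w = 59.96 kN/m.

59.96 kN/m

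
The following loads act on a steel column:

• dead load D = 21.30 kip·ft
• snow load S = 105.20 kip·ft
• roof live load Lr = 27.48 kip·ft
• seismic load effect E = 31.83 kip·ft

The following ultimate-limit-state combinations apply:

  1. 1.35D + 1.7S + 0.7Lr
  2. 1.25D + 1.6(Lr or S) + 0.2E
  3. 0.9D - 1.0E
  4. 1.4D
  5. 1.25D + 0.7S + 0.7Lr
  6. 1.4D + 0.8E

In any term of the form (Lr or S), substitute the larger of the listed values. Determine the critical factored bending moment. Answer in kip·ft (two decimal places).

226.83 kip·ft

(Lr or S) → S = 105.20 kip·ft.
1. 1.35(21.30) + 1.7(105.20) + 0.7(27.48) = 226.83
2. 1.25(21.30) + 1.6(105.20) + 0.2(31.83) = 201.31
3. 0.9(21.30) - 1.0(31.83) = 19.17 - 31.83 = -12.66
4. 1.4(21.30) = 29.82
5. 1.25(21.30) + 0.7(105.20) + 0.7(27.48) = 119.50
6. 1.4(21.30) + 0.8(31.83) = 29.82 + 25.46 = 55.28
Maximum is from combination 1.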